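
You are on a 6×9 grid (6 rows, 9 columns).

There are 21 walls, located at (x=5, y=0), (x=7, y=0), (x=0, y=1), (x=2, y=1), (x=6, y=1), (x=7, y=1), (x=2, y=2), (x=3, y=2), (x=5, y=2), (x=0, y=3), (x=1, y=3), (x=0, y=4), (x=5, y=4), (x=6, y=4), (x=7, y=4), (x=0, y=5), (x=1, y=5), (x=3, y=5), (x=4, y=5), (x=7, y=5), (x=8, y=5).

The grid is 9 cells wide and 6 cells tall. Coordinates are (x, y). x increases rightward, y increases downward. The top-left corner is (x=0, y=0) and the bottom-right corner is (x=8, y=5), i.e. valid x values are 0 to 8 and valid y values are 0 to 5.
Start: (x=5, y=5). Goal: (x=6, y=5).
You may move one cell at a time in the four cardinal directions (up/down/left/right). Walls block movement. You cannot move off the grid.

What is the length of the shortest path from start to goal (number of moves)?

BFS from (x=5, y=5) until reaching (x=6, y=5):
  Distance 0: (x=5, y=5)
  Distance 1: (x=6, y=5)  <- goal reached here
One shortest path (1 moves): (x=5, y=5) -> (x=6, y=5)

Answer: Shortest path length: 1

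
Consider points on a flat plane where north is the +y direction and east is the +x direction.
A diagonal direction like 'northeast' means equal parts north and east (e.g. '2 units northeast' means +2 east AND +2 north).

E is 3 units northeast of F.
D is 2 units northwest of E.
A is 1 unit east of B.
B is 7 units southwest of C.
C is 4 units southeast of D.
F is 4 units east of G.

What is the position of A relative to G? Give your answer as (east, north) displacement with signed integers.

Answer: A is at (east=3, north=-6) relative to G.

Derivation:
Place G at the origin (east=0, north=0).
  F is 4 units east of G: delta (east=+4, north=+0); F at (east=4, north=0).
  E is 3 units northeast of F: delta (east=+3, north=+3); E at (east=7, north=3).
  D is 2 units northwest of E: delta (east=-2, north=+2); D at (east=5, north=5).
  C is 4 units southeast of D: delta (east=+4, north=-4); C at (east=9, north=1).
  B is 7 units southwest of C: delta (east=-7, north=-7); B at (east=2, north=-6).
  A is 1 unit east of B: delta (east=+1, north=+0); A at (east=3, north=-6).
Therefore A relative to G: (east=3, north=-6).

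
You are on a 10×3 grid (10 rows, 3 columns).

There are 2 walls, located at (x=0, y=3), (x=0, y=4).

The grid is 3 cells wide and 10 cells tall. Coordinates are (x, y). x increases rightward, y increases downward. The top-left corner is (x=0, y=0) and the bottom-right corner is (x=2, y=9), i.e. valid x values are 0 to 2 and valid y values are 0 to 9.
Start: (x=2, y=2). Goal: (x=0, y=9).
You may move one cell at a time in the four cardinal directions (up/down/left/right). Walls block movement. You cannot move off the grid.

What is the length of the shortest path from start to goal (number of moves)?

BFS from (x=2, y=2) until reaching (x=0, y=9):
  Distance 0: (x=2, y=2)
  Distance 1: (x=2, y=1), (x=1, y=2), (x=2, y=3)
  Distance 2: (x=2, y=0), (x=1, y=1), (x=0, y=2), (x=1, y=3), (x=2, y=4)
  Distance 3: (x=1, y=0), (x=0, y=1), (x=1, y=4), (x=2, y=5)
  Distance 4: (x=0, y=0), (x=1, y=5), (x=2, y=6)
  Distance 5: (x=0, y=5), (x=1, y=6), (x=2, y=7)
  Distance 6: (x=0, y=6), (x=1, y=7), (x=2, y=8)
  Distance 7: (x=0, y=7), (x=1, y=8), (x=2, y=9)
  Distance 8: (x=0, y=8), (x=1, y=9)
  Distance 9: (x=0, y=9)  <- goal reached here
One shortest path (9 moves): (x=2, y=2) -> (x=1, y=2) -> (x=1, y=3) -> (x=1, y=4) -> (x=1, y=5) -> (x=0, y=5) -> (x=0, y=6) -> (x=0, y=7) -> (x=0, y=8) -> (x=0, y=9)

Answer: Shortest path length: 9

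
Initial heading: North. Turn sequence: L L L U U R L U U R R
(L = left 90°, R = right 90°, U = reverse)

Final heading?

Start: North
  L (left (90° counter-clockwise)) -> West
  L (left (90° counter-clockwise)) -> South
  L (left (90° counter-clockwise)) -> East
  U (U-turn (180°)) -> West
  U (U-turn (180°)) -> East
  R (right (90° clockwise)) -> South
  L (left (90° counter-clockwise)) -> East
  U (U-turn (180°)) -> West
  U (U-turn (180°)) -> East
  R (right (90° clockwise)) -> South
  R (right (90° clockwise)) -> West
Final: West

Answer: Final heading: West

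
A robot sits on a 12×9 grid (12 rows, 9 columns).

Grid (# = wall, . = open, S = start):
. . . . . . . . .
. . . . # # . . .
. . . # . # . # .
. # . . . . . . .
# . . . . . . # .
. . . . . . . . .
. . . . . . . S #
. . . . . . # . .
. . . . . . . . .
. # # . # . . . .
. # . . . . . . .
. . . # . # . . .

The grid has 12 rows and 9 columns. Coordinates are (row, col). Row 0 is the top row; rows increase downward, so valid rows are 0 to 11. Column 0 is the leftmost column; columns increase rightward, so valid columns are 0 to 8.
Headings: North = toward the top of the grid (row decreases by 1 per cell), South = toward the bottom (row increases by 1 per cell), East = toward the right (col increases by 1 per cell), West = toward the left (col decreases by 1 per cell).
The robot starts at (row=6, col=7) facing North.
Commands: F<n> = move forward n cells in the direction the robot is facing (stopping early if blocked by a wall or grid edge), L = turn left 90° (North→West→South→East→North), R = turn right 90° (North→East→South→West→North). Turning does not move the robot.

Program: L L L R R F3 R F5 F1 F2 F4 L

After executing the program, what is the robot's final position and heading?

Answer: Final position: (row=2, col=4), facing West

Derivation:
Start: (row=6, col=7), facing North
  L: turn left, now facing West
  L: turn left, now facing South
  L: turn left, now facing East
  R: turn right, now facing South
  R: turn right, now facing West
  F3: move forward 3, now at (row=6, col=4)
  R: turn right, now facing North
  F5: move forward 4/5 (blocked), now at (row=2, col=4)
  F1: move forward 0/1 (blocked), now at (row=2, col=4)
  F2: move forward 0/2 (blocked), now at (row=2, col=4)
  F4: move forward 0/4 (blocked), now at (row=2, col=4)
  L: turn left, now facing West
Final: (row=2, col=4), facing West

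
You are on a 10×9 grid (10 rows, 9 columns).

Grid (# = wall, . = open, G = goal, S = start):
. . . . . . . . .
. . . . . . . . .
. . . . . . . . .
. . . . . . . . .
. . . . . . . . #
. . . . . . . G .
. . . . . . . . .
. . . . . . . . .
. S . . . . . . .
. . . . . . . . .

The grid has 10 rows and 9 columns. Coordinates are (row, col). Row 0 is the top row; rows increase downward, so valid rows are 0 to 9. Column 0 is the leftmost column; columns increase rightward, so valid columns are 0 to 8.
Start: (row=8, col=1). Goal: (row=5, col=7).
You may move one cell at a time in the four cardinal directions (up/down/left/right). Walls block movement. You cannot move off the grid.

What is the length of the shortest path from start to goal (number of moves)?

Answer: Shortest path length: 9

Derivation:
BFS from (row=8, col=1) until reaching (row=5, col=7):
  Distance 0: (row=8, col=1)
  Distance 1: (row=7, col=1), (row=8, col=0), (row=8, col=2), (row=9, col=1)
  Distance 2: (row=6, col=1), (row=7, col=0), (row=7, col=2), (row=8, col=3), (row=9, col=0), (row=9, col=2)
  Distance 3: (row=5, col=1), (row=6, col=0), (row=6, col=2), (row=7, col=3), (row=8, col=4), (row=9, col=3)
  Distance 4: (row=4, col=1), (row=5, col=0), (row=5, col=2), (row=6, col=3), (row=7, col=4), (row=8, col=5), (row=9, col=4)
  Distance 5: (row=3, col=1), (row=4, col=0), (row=4, col=2), (row=5, col=3), (row=6, col=4), (row=7, col=5), (row=8, col=6), (row=9, col=5)
  Distance 6: (row=2, col=1), (row=3, col=0), (row=3, col=2), (row=4, col=3), (row=5, col=4), (row=6, col=5), (row=7, col=6), (row=8, col=7), (row=9, col=6)
  Distance 7: (row=1, col=1), (row=2, col=0), (row=2, col=2), (row=3, col=3), (row=4, col=4), (row=5, col=5), (row=6, col=6), (row=7, col=7), (row=8, col=8), (row=9, col=7)
  Distance 8: (row=0, col=1), (row=1, col=0), (row=1, col=2), (row=2, col=3), (row=3, col=4), (row=4, col=5), (row=5, col=6), (row=6, col=7), (row=7, col=8), (row=9, col=8)
  Distance 9: (row=0, col=0), (row=0, col=2), (row=1, col=3), (row=2, col=4), (row=3, col=5), (row=4, col=6), (row=5, col=7), (row=6, col=8)  <- goal reached here
One shortest path (9 moves): (row=8, col=1) -> (row=8, col=2) -> (row=8, col=3) -> (row=8, col=4) -> (row=8, col=5) -> (row=8, col=6) -> (row=8, col=7) -> (row=7, col=7) -> (row=6, col=7) -> (row=5, col=7)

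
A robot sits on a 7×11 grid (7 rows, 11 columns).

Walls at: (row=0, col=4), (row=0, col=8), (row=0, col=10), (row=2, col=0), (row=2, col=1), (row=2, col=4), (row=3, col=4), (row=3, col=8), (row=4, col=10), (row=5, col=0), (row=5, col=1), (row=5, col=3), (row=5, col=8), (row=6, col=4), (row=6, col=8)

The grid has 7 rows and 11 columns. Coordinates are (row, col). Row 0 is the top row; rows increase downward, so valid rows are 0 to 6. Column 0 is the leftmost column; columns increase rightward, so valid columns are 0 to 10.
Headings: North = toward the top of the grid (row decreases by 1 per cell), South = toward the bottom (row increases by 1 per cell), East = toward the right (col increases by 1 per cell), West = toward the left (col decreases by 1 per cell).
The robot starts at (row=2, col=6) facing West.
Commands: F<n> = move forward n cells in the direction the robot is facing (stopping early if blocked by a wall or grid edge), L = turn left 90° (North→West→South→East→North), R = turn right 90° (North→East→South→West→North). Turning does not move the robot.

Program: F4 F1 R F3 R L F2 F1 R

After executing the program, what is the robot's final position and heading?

Start: (row=2, col=6), facing West
  F4: move forward 1/4 (blocked), now at (row=2, col=5)
  F1: move forward 0/1 (blocked), now at (row=2, col=5)
  R: turn right, now facing North
  F3: move forward 2/3 (blocked), now at (row=0, col=5)
  R: turn right, now facing East
  L: turn left, now facing North
  F2: move forward 0/2 (blocked), now at (row=0, col=5)
  F1: move forward 0/1 (blocked), now at (row=0, col=5)
  R: turn right, now facing East
Final: (row=0, col=5), facing East

Answer: Final position: (row=0, col=5), facing East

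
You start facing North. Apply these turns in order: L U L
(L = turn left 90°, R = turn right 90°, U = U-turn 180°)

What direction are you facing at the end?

Answer: Final heading: North

Derivation:
Start: North
  L (left (90° counter-clockwise)) -> West
  U (U-turn (180°)) -> East
  L (left (90° counter-clockwise)) -> North
Final: North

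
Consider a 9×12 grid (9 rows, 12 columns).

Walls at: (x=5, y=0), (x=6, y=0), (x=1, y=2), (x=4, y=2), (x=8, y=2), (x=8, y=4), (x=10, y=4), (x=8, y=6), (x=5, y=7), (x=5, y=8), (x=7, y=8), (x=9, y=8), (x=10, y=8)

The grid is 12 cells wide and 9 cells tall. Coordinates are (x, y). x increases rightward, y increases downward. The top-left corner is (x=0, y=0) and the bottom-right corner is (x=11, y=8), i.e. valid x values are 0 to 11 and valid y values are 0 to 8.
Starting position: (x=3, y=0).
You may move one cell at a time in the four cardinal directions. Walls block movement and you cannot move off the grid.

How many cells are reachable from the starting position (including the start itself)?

Answer: Reachable cells: 95

Derivation:
BFS flood-fill from (x=3, y=0):
  Distance 0: (x=3, y=0)
  Distance 1: (x=2, y=0), (x=4, y=0), (x=3, y=1)
  Distance 2: (x=1, y=0), (x=2, y=1), (x=4, y=1), (x=3, y=2)
  Distance 3: (x=0, y=0), (x=1, y=1), (x=5, y=1), (x=2, y=2), (x=3, y=3)
  Distance 4: (x=0, y=1), (x=6, y=1), (x=5, y=2), (x=2, y=3), (x=4, y=3), (x=3, y=4)
  Distance 5: (x=7, y=1), (x=0, y=2), (x=6, y=2), (x=1, y=3), (x=5, y=3), (x=2, y=4), (x=4, y=4), (x=3, y=5)
  Distance 6: (x=7, y=0), (x=8, y=1), (x=7, y=2), (x=0, y=3), (x=6, y=3), (x=1, y=4), (x=5, y=4), (x=2, y=5), (x=4, y=5), (x=3, y=6)
  Distance 7: (x=8, y=0), (x=9, y=1), (x=7, y=3), (x=0, y=4), (x=6, y=4), (x=1, y=5), (x=5, y=5), (x=2, y=6), (x=4, y=6), (x=3, y=7)
  Distance 8: (x=9, y=0), (x=10, y=1), (x=9, y=2), (x=8, y=3), (x=7, y=4), (x=0, y=5), (x=6, y=5), (x=1, y=6), (x=5, y=6), (x=2, y=7), (x=4, y=7), (x=3, y=8)
  Distance 9: (x=10, y=0), (x=11, y=1), (x=10, y=2), (x=9, y=3), (x=7, y=5), (x=0, y=6), (x=6, y=6), (x=1, y=7), (x=2, y=8), (x=4, y=8)
  Distance 10: (x=11, y=0), (x=11, y=2), (x=10, y=3), (x=9, y=4), (x=8, y=5), (x=7, y=6), (x=0, y=7), (x=6, y=7), (x=1, y=8)
  Distance 11: (x=11, y=3), (x=9, y=5), (x=7, y=7), (x=0, y=8), (x=6, y=8)
  Distance 12: (x=11, y=4), (x=10, y=5), (x=9, y=6), (x=8, y=7)
  Distance 13: (x=11, y=5), (x=10, y=6), (x=9, y=7), (x=8, y=8)
  Distance 14: (x=11, y=6), (x=10, y=7)
  Distance 15: (x=11, y=7)
  Distance 16: (x=11, y=8)
Total reachable: 95 (grid has 95 open cells total)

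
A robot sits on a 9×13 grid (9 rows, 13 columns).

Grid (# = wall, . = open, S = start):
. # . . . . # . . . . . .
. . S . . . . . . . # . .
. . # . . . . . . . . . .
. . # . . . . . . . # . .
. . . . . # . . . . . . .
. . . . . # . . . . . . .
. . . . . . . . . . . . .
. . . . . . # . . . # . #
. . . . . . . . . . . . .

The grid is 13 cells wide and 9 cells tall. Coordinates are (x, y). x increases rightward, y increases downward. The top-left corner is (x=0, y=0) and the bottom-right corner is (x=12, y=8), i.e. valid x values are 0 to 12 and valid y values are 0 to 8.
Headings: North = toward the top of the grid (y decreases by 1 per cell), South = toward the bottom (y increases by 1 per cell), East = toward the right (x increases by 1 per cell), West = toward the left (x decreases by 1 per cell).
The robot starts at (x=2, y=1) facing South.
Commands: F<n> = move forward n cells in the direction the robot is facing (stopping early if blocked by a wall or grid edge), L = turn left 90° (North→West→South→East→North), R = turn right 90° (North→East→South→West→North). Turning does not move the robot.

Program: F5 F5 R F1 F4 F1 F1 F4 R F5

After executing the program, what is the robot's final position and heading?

Answer: Final position: (x=0, y=0), facing North

Derivation:
Start: (x=2, y=1), facing South
  F5: move forward 0/5 (blocked), now at (x=2, y=1)
  F5: move forward 0/5 (blocked), now at (x=2, y=1)
  R: turn right, now facing West
  F1: move forward 1, now at (x=1, y=1)
  F4: move forward 1/4 (blocked), now at (x=0, y=1)
  F1: move forward 0/1 (blocked), now at (x=0, y=1)
  F1: move forward 0/1 (blocked), now at (x=0, y=1)
  F4: move forward 0/4 (blocked), now at (x=0, y=1)
  R: turn right, now facing North
  F5: move forward 1/5 (blocked), now at (x=0, y=0)
Final: (x=0, y=0), facing North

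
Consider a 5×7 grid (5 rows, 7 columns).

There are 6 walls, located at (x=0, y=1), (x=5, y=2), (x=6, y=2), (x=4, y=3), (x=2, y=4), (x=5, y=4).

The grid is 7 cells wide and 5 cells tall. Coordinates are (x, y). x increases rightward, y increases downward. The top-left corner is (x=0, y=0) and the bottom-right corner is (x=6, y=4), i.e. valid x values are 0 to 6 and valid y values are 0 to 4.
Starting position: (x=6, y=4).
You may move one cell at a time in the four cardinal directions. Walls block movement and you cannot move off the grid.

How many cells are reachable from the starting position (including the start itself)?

Answer: Reachable cells: 3

Derivation:
BFS flood-fill from (x=6, y=4):
  Distance 0: (x=6, y=4)
  Distance 1: (x=6, y=3)
  Distance 2: (x=5, y=3)
Total reachable: 3 (grid has 29 open cells total)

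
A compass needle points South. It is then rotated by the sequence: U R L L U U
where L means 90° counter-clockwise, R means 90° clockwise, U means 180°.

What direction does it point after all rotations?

Start: South
  U (U-turn (180°)) -> North
  R (right (90° clockwise)) -> East
  L (left (90° counter-clockwise)) -> North
  L (left (90° counter-clockwise)) -> West
  U (U-turn (180°)) -> East
  U (U-turn (180°)) -> West
Final: West

Answer: Final heading: West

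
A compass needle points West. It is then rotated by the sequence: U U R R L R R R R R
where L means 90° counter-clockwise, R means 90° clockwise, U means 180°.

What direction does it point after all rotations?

Start: West
  U (U-turn (180°)) -> East
  U (U-turn (180°)) -> West
  R (right (90° clockwise)) -> North
  R (right (90° clockwise)) -> East
  L (left (90° counter-clockwise)) -> North
  R (right (90° clockwise)) -> East
  R (right (90° clockwise)) -> South
  R (right (90° clockwise)) -> West
  R (right (90° clockwise)) -> North
  R (right (90° clockwise)) -> East
Final: East

Answer: Final heading: East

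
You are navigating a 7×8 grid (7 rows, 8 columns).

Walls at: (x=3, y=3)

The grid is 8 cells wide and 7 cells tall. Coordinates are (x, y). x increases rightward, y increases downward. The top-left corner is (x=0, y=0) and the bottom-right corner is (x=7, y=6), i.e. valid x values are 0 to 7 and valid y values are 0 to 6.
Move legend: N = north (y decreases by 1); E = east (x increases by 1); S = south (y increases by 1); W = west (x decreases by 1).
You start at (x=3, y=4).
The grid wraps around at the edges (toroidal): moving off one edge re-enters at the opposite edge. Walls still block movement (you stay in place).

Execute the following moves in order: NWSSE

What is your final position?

Start: (x=3, y=4)
  N (north): blocked, stay at (x=3, y=4)
  W (west): (x=3, y=4) -> (x=2, y=4)
  S (south): (x=2, y=4) -> (x=2, y=5)
  S (south): (x=2, y=5) -> (x=2, y=6)
  E (east): (x=2, y=6) -> (x=3, y=6)
Final: (x=3, y=6)

Answer: Final position: (x=3, y=6)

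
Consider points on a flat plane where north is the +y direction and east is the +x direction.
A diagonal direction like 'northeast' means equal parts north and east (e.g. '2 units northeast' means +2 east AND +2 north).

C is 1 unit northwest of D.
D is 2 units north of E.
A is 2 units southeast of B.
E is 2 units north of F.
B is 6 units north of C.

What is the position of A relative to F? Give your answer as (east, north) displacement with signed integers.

Place F at the origin (east=0, north=0).
  E is 2 units north of F: delta (east=+0, north=+2); E at (east=0, north=2).
  D is 2 units north of E: delta (east=+0, north=+2); D at (east=0, north=4).
  C is 1 unit northwest of D: delta (east=-1, north=+1); C at (east=-1, north=5).
  B is 6 units north of C: delta (east=+0, north=+6); B at (east=-1, north=11).
  A is 2 units southeast of B: delta (east=+2, north=-2); A at (east=1, north=9).
Therefore A relative to F: (east=1, north=9).

Answer: A is at (east=1, north=9) relative to F.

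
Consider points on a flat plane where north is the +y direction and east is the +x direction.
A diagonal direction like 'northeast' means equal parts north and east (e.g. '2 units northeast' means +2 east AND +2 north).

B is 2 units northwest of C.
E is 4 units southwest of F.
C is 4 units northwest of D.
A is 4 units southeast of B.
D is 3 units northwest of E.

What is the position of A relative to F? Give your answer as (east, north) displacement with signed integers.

Answer: A is at (east=-9, north=1) relative to F.

Derivation:
Place F at the origin (east=0, north=0).
  E is 4 units southwest of F: delta (east=-4, north=-4); E at (east=-4, north=-4).
  D is 3 units northwest of E: delta (east=-3, north=+3); D at (east=-7, north=-1).
  C is 4 units northwest of D: delta (east=-4, north=+4); C at (east=-11, north=3).
  B is 2 units northwest of C: delta (east=-2, north=+2); B at (east=-13, north=5).
  A is 4 units southeast of B: delta (east=+4, north=-4); A at (east=-9, north=1).
Therefore A relative to F: (east=-9, north=1).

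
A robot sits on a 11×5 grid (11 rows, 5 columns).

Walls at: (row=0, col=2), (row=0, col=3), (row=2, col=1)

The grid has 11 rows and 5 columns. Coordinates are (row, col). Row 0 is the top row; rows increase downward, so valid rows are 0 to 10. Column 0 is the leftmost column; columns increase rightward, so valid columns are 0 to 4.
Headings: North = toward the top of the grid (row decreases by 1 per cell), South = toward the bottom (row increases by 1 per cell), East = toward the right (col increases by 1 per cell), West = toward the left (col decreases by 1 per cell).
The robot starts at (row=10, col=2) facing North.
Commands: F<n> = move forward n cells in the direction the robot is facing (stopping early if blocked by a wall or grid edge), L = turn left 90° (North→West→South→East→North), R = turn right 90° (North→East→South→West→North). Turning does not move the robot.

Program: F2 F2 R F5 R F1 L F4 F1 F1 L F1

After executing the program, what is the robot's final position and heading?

Start: (row=10, col=2), facing North
  F2: move forward 2, now at (row=8, col=2)
  F2: move forward 2, now at (row=6, col=2)
  R: turn right, now facing East
  F5: move forward 2/5 (blocked), now at (row=6, col=4)
  R: turn right, now facing South
  F1: move forward 1, now at (row=7, col=4)
  L: turn left, now facing East
  F4: move forward 0/4 (blocked), now at (row=7, col=4)
  F1: move forward 0/1 (blocked), now at (row=7, col=4)
  F1: move forward 0/1 (blocked), now at (row=7, col=4)
  L: turn left, now facing North
  F1: move forward 1, now at (row=6, col=4)
Final: (row=6, col=4), facing North

Answer: Final position: (row=6, col=4), facing North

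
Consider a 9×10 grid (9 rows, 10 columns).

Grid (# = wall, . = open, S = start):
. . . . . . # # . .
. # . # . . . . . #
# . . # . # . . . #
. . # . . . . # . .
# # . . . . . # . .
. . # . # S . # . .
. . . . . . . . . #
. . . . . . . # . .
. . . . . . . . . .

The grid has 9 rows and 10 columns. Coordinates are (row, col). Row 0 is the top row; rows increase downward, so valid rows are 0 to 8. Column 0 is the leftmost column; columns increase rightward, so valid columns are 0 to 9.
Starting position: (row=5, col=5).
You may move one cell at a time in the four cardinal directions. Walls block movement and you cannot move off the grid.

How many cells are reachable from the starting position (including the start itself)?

BFS flood-fill from (row=5, col=5):
  Distance 0: (row=5, col=5)
  Distance 1: (row=4, col=5), (row=5, col=6), (row=6, col=5)
  Distance 2: (row=3, col=5), (row=4, col=4), (row=4, col=6), (row=6, col=4), (row=6, col=6), (row=7, col=5)
  Distance 3: (row=3, col=4), (row=3, col=6), (row=4, col=3), (row=6, col=3), (row=6, col=7), (row=7, col=4), (row=7, col=6), (row=8, col=5)
  Distance 4: (row=2, col=4), (row=2, col=6), (row=3, col=3), (row=4, col=2), (row=5, col=3), (row=6, col=2), (row=6, col=8), (row=7, col=3), (row=8, col=4), (row=8, col=6)
  Distance 5: (row=1, col=4), (row=1, col=6), (row=2, col=7), (row=5, col=8), (row=6, col=1), (row=7, col=2), (row=7, col=8), (row=8, col=3), (row=8, col=7)
  Distance 6: (row=0, col=4), (row=1, col=5), (row=1, col=7), (row=2, col=8), (row=4, col=8), (row=5, col=1), (row=5, col=9), (row=6, col=0), (row=7, col=1), (row=7, col=9), (row=8, col=2), (row=8, col=8)
  Distance 7: (row=0, col=3), (row=0, col=5), (row=1, col=8), (row=3, col=8), (row=4, col=9), (row=5, col=0), (row=7, col=0), (row=8, col=1), (row=8, col=9)
  Distance 8: (row=0, col=2), (row=0, col=8), (row=3, col=9), (row=8, col=0)
  Distance 9: (row=0, col=1), (row=0, col=9), (row=1, col=2)
  Distance 10: (row=0, col=0), (row=2, col=2)
  Distance 11: (row=1, col=0), (row=2, col=1)
  Distance 12: (row=3, col=1)
  Distance 13: (row=3, col=0)
Total reachable: 71 (grid has 71 open cells total)

Answer: Reachable cells: 71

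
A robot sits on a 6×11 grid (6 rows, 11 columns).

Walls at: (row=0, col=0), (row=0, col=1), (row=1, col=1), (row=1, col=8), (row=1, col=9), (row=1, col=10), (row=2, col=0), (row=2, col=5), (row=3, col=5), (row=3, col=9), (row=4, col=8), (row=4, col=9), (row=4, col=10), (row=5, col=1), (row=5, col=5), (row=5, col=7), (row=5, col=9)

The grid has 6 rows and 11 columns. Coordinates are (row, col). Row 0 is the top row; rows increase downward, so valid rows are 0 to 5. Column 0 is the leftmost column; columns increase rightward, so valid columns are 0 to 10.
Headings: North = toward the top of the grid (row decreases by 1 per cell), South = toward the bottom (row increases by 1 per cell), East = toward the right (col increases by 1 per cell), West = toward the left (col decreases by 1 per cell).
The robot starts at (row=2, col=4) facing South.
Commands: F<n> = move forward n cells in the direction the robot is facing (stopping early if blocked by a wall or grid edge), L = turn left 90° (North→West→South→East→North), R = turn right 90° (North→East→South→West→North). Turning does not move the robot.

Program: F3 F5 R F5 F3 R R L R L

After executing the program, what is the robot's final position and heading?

Answer: Final position: (row=5, col=2), facing North

Derivation:
Start: (row=2, col=4), facing South
  F3: move forward 3, now at (row=5, col=4)
  F5: move forward 0/5 (blocked), now at (row=5, col=4)
  R: turn right, now facing West
  F5: move forward 2/5 (blocked), now at (row=5, col=2)
  F3: move forward 0/3 (blocked), now at (row=5, col=2)
  R: turn right, now facing North
  R: turn right, now facing East
  L: turn left, now facing North
  R: turn right, now facing East
  L: turn left, now facing North
Final: (row=5, col=2), facing North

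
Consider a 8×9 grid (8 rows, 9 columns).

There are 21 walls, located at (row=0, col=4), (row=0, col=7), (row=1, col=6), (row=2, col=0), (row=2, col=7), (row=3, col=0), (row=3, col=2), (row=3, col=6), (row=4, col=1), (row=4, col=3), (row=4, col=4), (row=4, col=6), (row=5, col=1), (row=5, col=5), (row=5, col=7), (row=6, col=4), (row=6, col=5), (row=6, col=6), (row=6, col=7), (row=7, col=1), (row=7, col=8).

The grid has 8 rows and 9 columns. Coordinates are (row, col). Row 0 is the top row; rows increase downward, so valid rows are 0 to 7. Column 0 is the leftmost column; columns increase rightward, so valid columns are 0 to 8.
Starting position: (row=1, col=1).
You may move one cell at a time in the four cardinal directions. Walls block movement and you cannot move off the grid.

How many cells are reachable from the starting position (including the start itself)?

BFS flood-fill from (row=1, col=1):
  Distance 0: (row=1, col=1)
  Distance 1: (row=0, col=1), (row=1, col=0), (row=1, col=2), (row=2, col=1)
  Distance 2: (row=0, col=0), (row=0, col=2), (row=1, col=3), (row=2, col=2), (row=3, col=1)
  Distance 3: (row=0, col=3), (row=1, col=4), (row=2, col=3)
  Distance 4: (row=1, col=5), (row=2, col=4), (row=3, col=3)
  Distance 5: (row=0, col=5), (row=2, col=5), (row=3, col=4)
  Distance 6: (row=0, col=6), (row=2, col=6), (row=3, col=5)
  Distance 7: (row=4, col=5)
Total reachable: 23 (grid has 51 open cells total)

Answer: Reachable cells: 23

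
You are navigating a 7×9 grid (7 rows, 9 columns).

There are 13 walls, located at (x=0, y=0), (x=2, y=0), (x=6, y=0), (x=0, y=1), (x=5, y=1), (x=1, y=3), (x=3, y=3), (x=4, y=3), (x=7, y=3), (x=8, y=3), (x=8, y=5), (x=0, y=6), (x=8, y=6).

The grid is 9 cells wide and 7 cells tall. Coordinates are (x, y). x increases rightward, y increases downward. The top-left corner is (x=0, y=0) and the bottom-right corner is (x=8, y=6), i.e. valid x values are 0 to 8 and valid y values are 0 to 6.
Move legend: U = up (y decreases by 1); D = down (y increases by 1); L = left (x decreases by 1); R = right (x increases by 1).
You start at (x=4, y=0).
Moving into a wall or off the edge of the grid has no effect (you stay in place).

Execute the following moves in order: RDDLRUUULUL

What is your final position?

Start: (x=4, y=0)
  R (right): (x=4, y=0) -> (x=5, y=0)
  D (down): blocked, stay at (x=5, y=0)
  D (down): blocked, stay at (x=5, y=0)
  L (left): (x=5, y=0) -> (x=4, y=0)
  R (right): (x=4, y=0) -> (x=5, y=0)
  [×3]U (up): blocked, stay at (x=5, y=0)
  L (left): (x=5, y=0) -> (x=4, y=0)
  U (up): blocked, stay at (x=4, y=0)
  L (left): (x=4, y=0) -> (x=3, y=0)
Final: (x=3, y=0)

Answer: Final position: (x=3, y=0)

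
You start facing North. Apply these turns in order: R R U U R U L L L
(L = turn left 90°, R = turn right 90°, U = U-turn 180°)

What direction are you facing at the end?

Start: North
  R (right (90° clockwise)) -> East
  R (right (90° clockwise)) -> South
  U (U-turn (180°)) -> North
  U (U-turn (180°)) -> South
  R (right (90° clockwise)) -> West
  U (U-turn (180°)) -> East
  L (left (90° counter-clockwise)) -> North
  L (left (90° counter-clockwise)) -> West
  L (left (90° counter-clockwise)) -> South
Final: South

Answer: Final heading: South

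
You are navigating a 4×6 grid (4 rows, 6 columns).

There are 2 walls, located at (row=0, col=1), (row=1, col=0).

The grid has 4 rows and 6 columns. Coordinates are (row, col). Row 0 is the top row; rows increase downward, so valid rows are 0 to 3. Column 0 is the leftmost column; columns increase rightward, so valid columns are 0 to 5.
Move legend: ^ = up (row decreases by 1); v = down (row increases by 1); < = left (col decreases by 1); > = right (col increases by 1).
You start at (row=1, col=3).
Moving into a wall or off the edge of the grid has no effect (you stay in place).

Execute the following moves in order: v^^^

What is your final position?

Start: (row=1, col=3)
  v (down): (row=1, col=3) -> (row=2, col=3)
  ^ (up): (row=2, col=3) -> (row=1, col=3)
  ^ (up): (row=1, col=3) -> (row=0, col=3)
  ^ (up): blocked, stay at (row=0, col=3)
Final: (row=0, col=3)

Answer: Final position: (row=0, col=3)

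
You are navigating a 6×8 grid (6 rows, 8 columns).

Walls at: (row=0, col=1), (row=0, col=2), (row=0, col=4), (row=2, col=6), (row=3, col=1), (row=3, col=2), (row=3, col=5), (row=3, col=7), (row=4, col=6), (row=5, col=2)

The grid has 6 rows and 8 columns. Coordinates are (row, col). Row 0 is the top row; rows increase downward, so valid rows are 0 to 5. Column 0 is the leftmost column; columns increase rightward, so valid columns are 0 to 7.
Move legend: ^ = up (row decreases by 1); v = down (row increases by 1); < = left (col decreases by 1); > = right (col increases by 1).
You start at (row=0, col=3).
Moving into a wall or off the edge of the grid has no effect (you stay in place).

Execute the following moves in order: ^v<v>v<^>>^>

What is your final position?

Answer: Final position: (row=1, col=6)

Derivation:
Start: (row=0, col=3)
  ^ (up): blocked, stay at (row=0, col=3)
  v (down): (row=0, col=3) -> (row=1, col=3)
  < (left): (row=1, col=3) -> (row=1, col=2)
  v (down): (row=1, col=2) -> (row=2, col=2)
  > (right): (row=2, col=2) -> (row=2, col=3)
  v (down): (row=2, col=3) -> (row=3, col=3)
  < (left): blocked, stay at (row=3, col=3)
  ^ (up): (row=3, col=3) -> (row=2, col=3)
  > (right): (row=2, col=3) -> (row=2, col=4)
  > (right): (row=2, col=4) -> (row=2, col=5)
  ^ (up): (row=2, col=5) -> (row=1, col=5)
  > (right): (row=1, col=5) -> (row=1, col=6)
Final: (row=1, col=6)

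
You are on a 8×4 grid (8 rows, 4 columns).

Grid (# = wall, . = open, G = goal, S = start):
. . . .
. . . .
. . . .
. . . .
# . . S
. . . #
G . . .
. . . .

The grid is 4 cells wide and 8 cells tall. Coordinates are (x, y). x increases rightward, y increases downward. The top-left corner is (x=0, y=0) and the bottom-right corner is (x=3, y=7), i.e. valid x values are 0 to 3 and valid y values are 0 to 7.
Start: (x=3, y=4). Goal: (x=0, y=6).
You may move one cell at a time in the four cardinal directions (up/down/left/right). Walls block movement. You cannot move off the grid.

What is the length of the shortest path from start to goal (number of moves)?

BFS from (x=3, y=4) until reaching (x=0, y=6):
  Distance 0: (x=3, y=4)
  Distance 1: (x=3, y=3), (x=2, y=4)
  Distance 2: (x=3, y=2), (x=2, y=3), (x=1, y=4), (x=2, y=5)
  Distance 3: (x=3, y=1), (x=2, y=2), (x=1, y=3), (x=1, y=5), (x=2, y=6)
  Distance 4: (x=3, y=0), (x=2, y=1), (x=1, y=2), (x=0, y=3), (x=0, y=5), (x=1, y=6), (x=3, y=6), (x=2, y=7)
  Distance 5: (x=2, y=0), (x=1, y=1), (x=0, y=2), (x=0, y=6), (x=1, y=7), (x=3, y=7)  <- goal reached here
One shortest path (5 moves): (x=3, y=4) -> (x=2, y=4) -> (x=1, y=4) -> (x=1, y=5) -> (x=0, y=5) -> (x=0, y=6)

Answer: Shortest path length: 5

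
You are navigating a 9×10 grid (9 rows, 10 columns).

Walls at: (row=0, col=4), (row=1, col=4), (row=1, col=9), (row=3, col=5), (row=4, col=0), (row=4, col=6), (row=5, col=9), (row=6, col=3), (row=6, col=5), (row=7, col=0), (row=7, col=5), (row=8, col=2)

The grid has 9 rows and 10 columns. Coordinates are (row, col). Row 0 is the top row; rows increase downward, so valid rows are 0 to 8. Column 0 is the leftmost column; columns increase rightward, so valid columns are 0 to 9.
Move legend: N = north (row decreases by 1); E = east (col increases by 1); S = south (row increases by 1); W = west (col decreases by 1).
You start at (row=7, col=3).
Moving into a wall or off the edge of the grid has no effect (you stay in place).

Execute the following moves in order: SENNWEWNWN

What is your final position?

Answer: Final position: (row=4, col=3)

Derivation:
Start: (row=7, col=3)
  S (south): (row=7, col=3) -> (row=8, col=3)
  E (east): (row=8, col=3) -> (row=8, col=4)
  N (north): (row=8, col=4) -> (row=7, col=4)
  N (north): (row=7, col=4) -> (row=6, col=4)
  W (west): blocked, stay at (row=6, col=4)
  E (east): blocked, stay at (row=6, col=4)
  W (west): blocked, stay at (row=6, col=4)
  N (north): (row=6, col=4) -> (row=5, col=4)
  W (west): (row=5, col=4) -> (row=5, col=3)
  N (north): (row=5, col=3) -> (row=4, col=3)
Final: (row=4, col=3)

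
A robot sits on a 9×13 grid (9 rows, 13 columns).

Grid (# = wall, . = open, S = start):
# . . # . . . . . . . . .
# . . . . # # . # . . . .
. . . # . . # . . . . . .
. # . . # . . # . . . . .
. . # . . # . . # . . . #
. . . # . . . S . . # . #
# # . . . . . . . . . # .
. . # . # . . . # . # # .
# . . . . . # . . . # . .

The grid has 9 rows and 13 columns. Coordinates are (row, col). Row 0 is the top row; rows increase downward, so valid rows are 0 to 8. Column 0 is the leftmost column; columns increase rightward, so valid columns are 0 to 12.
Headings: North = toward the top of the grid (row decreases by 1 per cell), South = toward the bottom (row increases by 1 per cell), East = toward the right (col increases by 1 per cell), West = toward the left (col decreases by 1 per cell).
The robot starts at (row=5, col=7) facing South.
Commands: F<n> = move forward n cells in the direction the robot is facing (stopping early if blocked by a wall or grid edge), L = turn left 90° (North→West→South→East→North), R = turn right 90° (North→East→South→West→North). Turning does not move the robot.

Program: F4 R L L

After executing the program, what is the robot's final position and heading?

Answer: Final position: (row=8, col=7), facing East

Derivation:
Start: (row=5, col=7), facing South
  F4: move forward 3/4 (blocked), now at (row=8, col=7)
  R: turn right, now facing West
  L: turn left, now facing South
  L: turn left, now facing East
Final: (row=8, col=7), facing East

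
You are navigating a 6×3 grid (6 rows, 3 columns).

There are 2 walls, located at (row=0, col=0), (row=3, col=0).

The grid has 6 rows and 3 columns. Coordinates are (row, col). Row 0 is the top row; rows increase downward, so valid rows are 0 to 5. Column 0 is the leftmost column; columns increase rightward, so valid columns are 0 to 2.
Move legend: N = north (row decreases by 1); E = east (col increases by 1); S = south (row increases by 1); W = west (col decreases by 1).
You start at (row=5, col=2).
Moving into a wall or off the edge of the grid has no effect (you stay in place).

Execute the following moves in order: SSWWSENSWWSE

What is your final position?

Start: (row=5, col=2)
  S (south): blocked, stay at (row=5, col=2)
  S (south): blocked, stay at (row=5, col=2)
  W (west): (row=5, col=2) -> (row=5, col=1)
  W (west): (row=5, col=1) -> (row=5, col=0)
  S (south): blocked, stay at (row=5, col=0)
  E (east): (row=5, col=0) -> (row=5, col=1)
  N (north): (row=5, col=1) -> (row=4, col=1)
  S (south): (row=4, col=1) -> (row=5, col=1)
  W (west): (row=5, col=1) -> (row=5, col=0)
  W (west): blocked, stay at (row=5, col=0)
  S (south): blocked, stay at (row=5, col=0)
  E (east): (row=5, col=0) -> (row=5, col=1)
Final: (row=5, col=1)

Answer: Final position: (row=5, col=1)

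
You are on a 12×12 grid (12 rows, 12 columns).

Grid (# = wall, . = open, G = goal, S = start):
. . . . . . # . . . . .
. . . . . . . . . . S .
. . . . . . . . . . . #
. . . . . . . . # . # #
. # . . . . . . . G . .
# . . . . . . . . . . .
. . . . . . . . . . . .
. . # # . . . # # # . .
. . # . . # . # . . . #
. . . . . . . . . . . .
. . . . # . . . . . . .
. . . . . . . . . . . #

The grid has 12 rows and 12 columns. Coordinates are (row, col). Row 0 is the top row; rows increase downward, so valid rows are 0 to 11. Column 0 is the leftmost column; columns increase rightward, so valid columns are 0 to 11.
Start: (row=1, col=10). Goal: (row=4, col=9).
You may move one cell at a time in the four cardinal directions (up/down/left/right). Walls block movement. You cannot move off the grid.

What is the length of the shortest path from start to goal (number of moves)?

Answer: Shortest path length: 4

Derivation:
BFS from (row=1, col=10) until reaching (row=4, col=9):
  Distance 0: (row=1, col=10)
  Distance 1: (row=0, col=10), (row=1, col=9), (row=1, col=11), (row=2, col=10)
  Distance 2: (row=0, col=9), (row=0, col=11), (row=1, col=8), (row=2, col=9)
  Distance 3: (row=0, col=8), (row=1, col=7), (row=2, col=8), (row=3, col=9)
  Distance 4: (row=0, col=7), (row=1, col=6), (row=2, col=7), (row=4, col=9)  <- goal reached here
One shortest path (4 moves): (row=1, col=10) -> (row=1, col=9) -> (row=2, col=9) -> (row=3, col=9) -> (row=4, col=9)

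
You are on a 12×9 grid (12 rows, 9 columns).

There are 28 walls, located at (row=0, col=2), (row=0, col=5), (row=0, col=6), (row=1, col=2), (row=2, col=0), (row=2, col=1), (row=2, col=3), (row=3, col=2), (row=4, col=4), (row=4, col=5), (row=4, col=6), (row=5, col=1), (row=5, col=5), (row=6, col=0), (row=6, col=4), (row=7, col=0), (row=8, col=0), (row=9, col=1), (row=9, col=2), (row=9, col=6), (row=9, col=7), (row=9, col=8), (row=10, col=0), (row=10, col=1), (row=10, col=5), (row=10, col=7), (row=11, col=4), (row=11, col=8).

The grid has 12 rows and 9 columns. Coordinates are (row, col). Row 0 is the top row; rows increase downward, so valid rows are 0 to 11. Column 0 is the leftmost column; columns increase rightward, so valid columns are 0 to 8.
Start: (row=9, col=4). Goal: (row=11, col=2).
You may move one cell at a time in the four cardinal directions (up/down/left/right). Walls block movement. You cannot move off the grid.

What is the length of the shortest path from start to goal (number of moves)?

BFS from (row=9, col=4) until reaching (row=11, col=2):
  Distance 0: (row=9, col=4)
  Distance 1: (row=8, col=4), (row=9, col=3), (row=9, col=5), (row=10, col=4)
  Distance 2: (row=7, col=4), (row=8, col=3), (row=8, col=5), (row=10, col=3)
  Distance 3: (row=7, col=3), (row=7, col=5), (row=8, col=2), (row=8, col=6), (row=10, col=2), (row=11, col=3)
  Distance 4: (row=6, col=3), (row=6, col=5), (row=7, col=2), (row=7, col=6), (row=8, col=1), (row=8, col=7), (row=11, col=2)  <- goal reached here
One shortest path (4 moves): (row=9, col=4) -> (row=9, col=3) -> (row=10, col=3) -> (row=10, col=2) -> (row=11, col=2)

Answer: Shortest path length: 4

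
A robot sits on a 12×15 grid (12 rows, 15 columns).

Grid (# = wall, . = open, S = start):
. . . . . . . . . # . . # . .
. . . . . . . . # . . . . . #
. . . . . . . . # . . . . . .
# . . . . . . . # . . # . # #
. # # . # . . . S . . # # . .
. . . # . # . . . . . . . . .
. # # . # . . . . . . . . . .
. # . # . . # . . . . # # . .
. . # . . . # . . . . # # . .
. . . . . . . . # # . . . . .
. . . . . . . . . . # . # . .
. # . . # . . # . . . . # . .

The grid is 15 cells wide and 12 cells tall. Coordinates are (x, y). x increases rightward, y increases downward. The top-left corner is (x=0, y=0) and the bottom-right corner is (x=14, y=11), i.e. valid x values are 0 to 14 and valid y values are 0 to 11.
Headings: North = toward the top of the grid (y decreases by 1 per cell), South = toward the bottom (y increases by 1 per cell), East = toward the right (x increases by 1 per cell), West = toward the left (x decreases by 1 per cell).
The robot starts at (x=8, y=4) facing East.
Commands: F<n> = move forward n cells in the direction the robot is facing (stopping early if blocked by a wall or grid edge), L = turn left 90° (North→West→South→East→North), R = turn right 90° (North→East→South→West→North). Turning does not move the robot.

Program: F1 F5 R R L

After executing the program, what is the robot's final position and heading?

Answer: Final position: (x=10, y=4), facing South

Derivation:
Start: (x=8, y=4), facing East
  F1: move forward 1, now at (x=9, y=4)
  F5: move forward 1/5 (blocked), now at (x=10, y=4)
  R: turn right, now facing South
  R: turn right, now facing West
  L: turn left, now facing South
Final: (x=10, y=4), facing South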